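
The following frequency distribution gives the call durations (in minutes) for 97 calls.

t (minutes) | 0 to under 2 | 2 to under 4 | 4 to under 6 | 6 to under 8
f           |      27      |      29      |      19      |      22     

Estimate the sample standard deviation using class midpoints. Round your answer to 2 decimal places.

2.24

Midpoints: 1, 3, 5, 7
n = 97, Σfm = 363, mean = 3.7423
Σfm² = 1841
Σf(m − x̄)² = Σfm² − (Σfm)²/n = 1841 − 363²/97 = 482.5567
Sample variance = 482.5567 / 96 = 5.0266
Standard deviation = √5.0266 = 2.2420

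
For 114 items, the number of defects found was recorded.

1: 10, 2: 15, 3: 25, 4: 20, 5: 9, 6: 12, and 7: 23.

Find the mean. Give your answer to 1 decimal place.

4.1

Values: 1, 2, 3, 4, 5, 6, 7
Σfx = 10×1 + 15×2 + 25×3 + 20×4 + 9×5 + 12×6 + 23×7 = 473
n = Σf = 114
Mean = 473 / 114 = 4.1491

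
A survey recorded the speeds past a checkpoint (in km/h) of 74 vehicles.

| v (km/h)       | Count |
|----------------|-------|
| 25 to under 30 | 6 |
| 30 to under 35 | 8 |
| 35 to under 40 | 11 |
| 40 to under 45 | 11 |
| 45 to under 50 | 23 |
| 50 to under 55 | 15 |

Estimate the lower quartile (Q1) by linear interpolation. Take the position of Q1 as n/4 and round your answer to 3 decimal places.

Cumulative frequencies: 6, 14, 25, 36, 59, 74
n = 74; position = n/4 = 18.5.
This falls in the class 35 to under 40: L = 35, F = 14, f = 11, h = 5.
Lower quartile ≈ 35 + ((18.5 − 14) / 11) × 5 = 37.0455

37.045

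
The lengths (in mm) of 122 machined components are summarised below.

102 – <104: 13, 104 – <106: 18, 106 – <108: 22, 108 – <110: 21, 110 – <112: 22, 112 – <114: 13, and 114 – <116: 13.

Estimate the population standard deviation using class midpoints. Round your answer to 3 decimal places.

Midpoints: 103, 105, 107, 109, 111, 113, 115
n = 122, Σfm = 13278, mean = 108.8361
Σfm² = 1446730
Σf(m − x̄)² = Σfm² − (Σfm)²/n = 1446730 − 13278²/122 = 1604.7213
Population variance = 1604.7213 / 122 = 13.1535
Standard deviation = √13.1535 = 3.6268

3.627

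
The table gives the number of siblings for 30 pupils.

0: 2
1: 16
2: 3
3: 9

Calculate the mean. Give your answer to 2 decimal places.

Values: 0, 1, 2, 3
Σfx = 2×0 + 16×1 + 3×2 + 9×3 = 49
n = Σf = 30
Mean = 49 / 30 = 1.6333

1.63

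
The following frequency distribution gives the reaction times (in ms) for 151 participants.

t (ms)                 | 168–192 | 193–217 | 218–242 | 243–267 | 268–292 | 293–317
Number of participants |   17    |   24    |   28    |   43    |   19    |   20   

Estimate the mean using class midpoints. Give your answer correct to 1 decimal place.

243.7

Midpoints: 180, 205, 230, 255, 280, 305
Σfm = 17×180 + 24×205 + 28×230 + 43×255 + 19×280 + 20×305 = 36805
n = Σf = 151
Mean = 36805 / 151 = 243.7417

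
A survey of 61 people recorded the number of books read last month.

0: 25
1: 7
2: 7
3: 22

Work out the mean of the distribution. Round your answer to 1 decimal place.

Values: 0, 1, 2, 3
Σfx = 25×0 + 7×1 + 7×2 + 22×3 = 87
n = Σf = 61
Mean = 87 / 61 = 1.4262

1.4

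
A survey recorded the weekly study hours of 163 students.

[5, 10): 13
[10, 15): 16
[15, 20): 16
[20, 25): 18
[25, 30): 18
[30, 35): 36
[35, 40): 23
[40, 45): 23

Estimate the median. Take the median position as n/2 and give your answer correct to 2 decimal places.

Cumulative frequencies: 13, 29, 45, 63, 81, 117, 140, 163
n = 163; position = n/2 = 81.5.
This falls in the class [30, 35): L = 30, F = 81, f = 36, h = 5.
Median ≈ 30 + ((81.5 − 81) / 36) × 5 = 30.0694

30.07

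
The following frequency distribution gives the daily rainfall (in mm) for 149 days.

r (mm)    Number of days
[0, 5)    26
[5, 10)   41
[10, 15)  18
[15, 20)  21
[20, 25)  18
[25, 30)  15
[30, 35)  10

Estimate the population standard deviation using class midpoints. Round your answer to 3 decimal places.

Midpoints: 2.5, 7.5, 12.5, 17.5, 22.5, 27.5, 32.5
n = 149, Σfm = 2107.5, mean = 14.1443
Σfm² = 42731.25
Σf(m − x̄)² = Σfm² − (Σfm)²/n = 42731.25 − 2107.5²/149 = 12922.1477
Population variance = 12922.1477 / 149 = 86.7258
Standard deviation = √86.7258 = 9.3127

9.313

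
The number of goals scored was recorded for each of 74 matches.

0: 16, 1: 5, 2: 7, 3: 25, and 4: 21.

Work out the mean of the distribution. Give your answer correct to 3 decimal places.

Values: 0, 1, 2, 3, 4
Σfx = 16×0 + 5×1 + 7×2 + 25×3 + 21×4 = 178
n = Σf = 74
Mean = 178 / 74 = 2.4054

2.405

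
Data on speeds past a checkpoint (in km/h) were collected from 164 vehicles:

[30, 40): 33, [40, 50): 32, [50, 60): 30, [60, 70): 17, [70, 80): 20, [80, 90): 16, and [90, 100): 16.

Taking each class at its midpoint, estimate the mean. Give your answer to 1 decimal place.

Midpoints: 35, 45, 55, 65, 75, 85, 95
Σfm = 33×35 + 32×45 + 30×55 + 17×65 + 20×75 + 16×85 + 16×95 = 9730
n = Σf = 164
Mean = 9730 / 164 = 59.3293

59.3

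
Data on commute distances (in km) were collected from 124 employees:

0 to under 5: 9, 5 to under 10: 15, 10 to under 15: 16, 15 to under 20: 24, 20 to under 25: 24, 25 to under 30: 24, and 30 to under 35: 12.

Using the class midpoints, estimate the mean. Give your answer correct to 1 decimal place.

Midpoints: 2.5, 7.5, 12.5, 17.5, 22.5, 27.5, 32.5
Σfm = 9×2.5 + 15×7.5 + 16×12.5 + 24×17.5 + 24×22.5 + 24×27.5 + 12×32.5 = 2345
n = Σf = 124
Mean = 2345 / 124 = 18.9113

18.9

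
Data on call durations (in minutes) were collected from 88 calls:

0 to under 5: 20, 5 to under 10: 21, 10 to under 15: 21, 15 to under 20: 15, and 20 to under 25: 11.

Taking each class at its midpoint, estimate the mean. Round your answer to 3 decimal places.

11.136

Midpoints: 2.5, 7.5, 12.5, 17.5, 22.5
Σfm = 20×2.5 + 21×7.5 + 21×12.5 + 15×17.5 + 11×22.5 = 980
n = Σf = 88
Mean = 980 / 88 = 11.1364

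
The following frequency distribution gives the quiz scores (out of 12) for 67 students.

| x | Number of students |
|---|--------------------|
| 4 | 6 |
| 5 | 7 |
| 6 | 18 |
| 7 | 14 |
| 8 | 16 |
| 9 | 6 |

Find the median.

Cumulative frequencies: 6, 13, 31, 45, 61, 67
n = 67, so the median is the value in position (n+1)/2 = 34.
Position 34 falls at value 7.

7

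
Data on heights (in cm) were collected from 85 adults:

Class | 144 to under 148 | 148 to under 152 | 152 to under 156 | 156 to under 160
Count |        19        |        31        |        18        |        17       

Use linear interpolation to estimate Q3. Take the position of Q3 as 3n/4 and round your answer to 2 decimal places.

Cumulative frequencies: 19, 50, 68, 85
n = 85; position = 3n/4 = 63.75.
This falls in the class 152 to under 156: L = 152, F = 50, f = 18, h = 4.
Upper quartile ≈ 152 + ((63.75 − 50) / 18) × 4 = 155.0556

155.06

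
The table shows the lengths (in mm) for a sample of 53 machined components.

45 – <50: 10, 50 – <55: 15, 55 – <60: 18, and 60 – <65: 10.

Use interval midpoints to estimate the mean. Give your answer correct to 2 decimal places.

Midpoints: 47.5, 52.5, 57.5, 62.5
Σfm = 10×47.5 + 15×52.5 + 18×57.5 + 10×62.5 = 2922.5
n = Σf = 53
Mean = 2922.5 / 53 = 55.1415

55.14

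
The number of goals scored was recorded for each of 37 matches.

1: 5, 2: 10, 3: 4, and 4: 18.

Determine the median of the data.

Cumulative frequencies: 5, 15, 19, 37
n = 37, so the median is the value in position (n+1)/2 = 19.
Position 19 falls at value 3.

3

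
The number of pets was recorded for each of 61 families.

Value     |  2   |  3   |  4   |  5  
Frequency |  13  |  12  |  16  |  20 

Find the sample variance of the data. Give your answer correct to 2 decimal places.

Values: 2, 3, 4, 5
n = 61, Σfx = 226, mean = 3.7049
Σfx² = 916
Σf(x − x̄)² = Σfx² − (Σfx)²/n = 916 − 226²/61 = 78.6885
Sample variance = 78.6885 / 60 = 1.3115

1.31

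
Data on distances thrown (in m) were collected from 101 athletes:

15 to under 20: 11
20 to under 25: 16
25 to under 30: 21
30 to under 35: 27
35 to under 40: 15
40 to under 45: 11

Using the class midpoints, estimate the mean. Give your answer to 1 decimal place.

30.1

Midpoints: 17.5, 22.5, 27.5, 32.5, 37.5, 42.5
Σfm = 11×17.5 + 16×22.5 + 21×27.5 + 27×32.5 + 15×37.5 + 11×42.5 = 3037.5
n = Σf = 101
Mean = 3037.5 / 101 = 30.0743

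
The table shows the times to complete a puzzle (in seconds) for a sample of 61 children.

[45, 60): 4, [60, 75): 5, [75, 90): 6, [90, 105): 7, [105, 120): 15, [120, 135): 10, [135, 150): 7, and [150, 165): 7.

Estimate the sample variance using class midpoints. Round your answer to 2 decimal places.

Midpoints: 52.5, 67.5, 82.5, 97.5, 112.5, 127.5, 142.5, 157.5
n = 61, Σfm = 6787.5, mean = 111.2705
Σfm² = 809381.25
Σf(m − x̄)² = Σfm² − (Σfm)²/n = 809381.25 − 6787.5²/61 = 54132.7869
Sample variance = 54132.7869 / 60 = 902.2131

902.21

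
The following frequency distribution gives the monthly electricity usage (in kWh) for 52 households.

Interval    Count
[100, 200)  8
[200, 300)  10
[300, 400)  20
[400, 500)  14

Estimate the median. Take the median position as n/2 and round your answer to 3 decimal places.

340.000

Cumulative frequencies: 8, 18, 38, 52
n = 52; position = n/2 = 26.
This falls in the class [300, 400): L = 300, F = 18, f = 20, h = 100.
Median ≈ 300 + ((26 − 18) / 20) × 100 = 340.0000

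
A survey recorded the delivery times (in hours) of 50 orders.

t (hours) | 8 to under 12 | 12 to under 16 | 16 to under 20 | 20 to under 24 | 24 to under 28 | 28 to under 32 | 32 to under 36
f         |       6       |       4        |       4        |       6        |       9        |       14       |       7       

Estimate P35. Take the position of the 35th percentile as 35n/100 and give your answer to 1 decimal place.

22.3

Cumulative frequencies: 6, 10, 14, 20, 29, 43, 50
n = 50; position = 35n/100 = 17.5.
This falls in the class 20 to under 24: L = 20, F = 14, f = 6, h = 4.
35th percentile ≈ 20 + ((17.5 − 14) / 6) × 4 = 22.3333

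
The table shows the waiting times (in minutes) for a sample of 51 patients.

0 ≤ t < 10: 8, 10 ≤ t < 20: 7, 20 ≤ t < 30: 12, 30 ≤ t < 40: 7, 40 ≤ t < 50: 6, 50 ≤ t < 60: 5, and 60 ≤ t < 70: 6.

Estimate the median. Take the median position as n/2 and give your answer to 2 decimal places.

28.75

Cumulative frequencies: 8, 15, 27, 34, 40, 45, 51
n = 51; position = n/2 = 25.5.
This falls in the class 20 ≤ t < 30: L = 20, F = 15, f = 12, h = 10.
Median ≈ 20 + ((25.5 − 15) / 12) × 10 = 28.7500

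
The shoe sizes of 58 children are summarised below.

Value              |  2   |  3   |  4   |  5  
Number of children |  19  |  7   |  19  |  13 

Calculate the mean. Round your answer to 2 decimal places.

Values: 2, 3, 4, 5
Σfx = 19×2 + 7×3 + 19×4 + 13×5 = 200
n = Σf = 58
Mean = 200 / 58 = 3.4483

3.45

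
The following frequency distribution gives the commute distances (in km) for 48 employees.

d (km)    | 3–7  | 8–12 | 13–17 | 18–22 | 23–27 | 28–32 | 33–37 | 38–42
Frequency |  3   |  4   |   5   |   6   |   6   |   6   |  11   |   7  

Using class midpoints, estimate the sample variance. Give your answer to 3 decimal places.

117.719

Midpoints: 5, 10, 15, 20, 25, 30, 35, 40
n = 48, Σfm = 1245, mean = 25.9375
Σfm² = 37825
Σf(m − x̄)² = Σfm² − (Σfm)²/n = 37825 − 1245²/48 = 5532.8125
Sample variance = 5532.8125 / 47 = 117.7194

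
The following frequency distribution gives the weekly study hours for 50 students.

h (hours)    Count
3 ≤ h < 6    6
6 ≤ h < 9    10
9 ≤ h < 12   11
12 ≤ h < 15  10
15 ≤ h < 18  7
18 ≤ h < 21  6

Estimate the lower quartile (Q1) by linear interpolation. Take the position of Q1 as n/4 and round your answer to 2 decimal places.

7.95

Cumulative frequencies: 6, 16, 27, 37, 44, 50
n = 50; position = n/4 = 12.5.
This falls in the class 6 ≤ h < 9: L = 6, F = 6, f = 10, h = 3.
Lower quartile ≈ 6 + ((12.5 − 6) / 10) × 3 = 7.9500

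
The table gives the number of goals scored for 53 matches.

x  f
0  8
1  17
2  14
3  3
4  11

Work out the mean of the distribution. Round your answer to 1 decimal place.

1.8

Values: 0, 1, 2, 3, 4
Σfx = 8×0 + 17×1 + 14×2 + 3×3 + 11×4 = 98
n = Σf = 53
Mean = 98 / 53 = 1.8491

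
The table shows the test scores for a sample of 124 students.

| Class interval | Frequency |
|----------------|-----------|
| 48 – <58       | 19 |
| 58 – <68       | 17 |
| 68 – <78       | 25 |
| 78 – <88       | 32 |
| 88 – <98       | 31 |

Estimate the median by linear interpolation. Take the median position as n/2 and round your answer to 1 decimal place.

78.3

Cumulative frequencies: 19, 36, 61, 93, 124
n = 124; position = n/2 = 62.
This falls in the class 78 – <88: L = 78, F = 61, f = 32, h = 10.
Median ≈ 78 + ((62 − 61) / 32) × 10 = 78.3125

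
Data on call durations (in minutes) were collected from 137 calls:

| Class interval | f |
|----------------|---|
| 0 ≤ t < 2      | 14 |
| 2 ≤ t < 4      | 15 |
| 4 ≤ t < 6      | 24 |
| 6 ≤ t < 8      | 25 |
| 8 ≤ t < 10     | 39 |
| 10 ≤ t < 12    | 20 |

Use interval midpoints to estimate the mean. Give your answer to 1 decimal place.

6.8

Midpoints: 1, 3, 5, 7, 9, 11
Σfm = 14×1 + 15×3 + 24×5 + 25×7 + 39×9 + 20×11 = 925
n = Σf = 137
Mean = 925 / 137 = 6.7518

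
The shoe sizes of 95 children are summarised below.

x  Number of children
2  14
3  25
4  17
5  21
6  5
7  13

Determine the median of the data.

Cumulative frequencies: 14, 39, 56, 77, 82, 95
n = 95, so the median is the value in position (n+1)/2 = 48.
Position 48 falls at value 4.

4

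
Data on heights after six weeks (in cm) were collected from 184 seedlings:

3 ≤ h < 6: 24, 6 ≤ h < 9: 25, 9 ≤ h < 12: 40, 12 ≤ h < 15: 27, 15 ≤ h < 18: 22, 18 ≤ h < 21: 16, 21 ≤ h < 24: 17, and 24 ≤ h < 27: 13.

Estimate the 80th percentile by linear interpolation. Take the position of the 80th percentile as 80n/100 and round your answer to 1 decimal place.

Cumulative frequencies: 24, 49, 89, 116, 138, 154, 171, 184
n = 184; position = 80n/100 = 147.2.
This falls in the class 18 ≤ h < 21: L = 18, F = 138, f = 16, h = 3.
80th percentile ≈ 18 + ((147.2 − 138) / 16) × 3 = 19.7250

19.7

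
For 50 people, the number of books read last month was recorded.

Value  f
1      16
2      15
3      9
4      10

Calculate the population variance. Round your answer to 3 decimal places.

1.232

Values: 1, 2, 3, 4
n = 50, Σfx = 113, mean = 2.2600
Σfx² = 317
Σf(x − x̄)² = Σfx² − (Σfx)²/n = 317 − 113²/50 = 61.6200
Population variance = 61.6200 / 50 = 1.2324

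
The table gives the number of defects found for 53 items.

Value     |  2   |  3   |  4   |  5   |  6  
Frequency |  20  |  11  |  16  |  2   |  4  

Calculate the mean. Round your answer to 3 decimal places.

3.226

Values: 2, 3, 4, 5, 6
Σfx = 20×2 + 11×3 + 16×4 + 2×5 + 4×6 = 171
n = Σf = 53
Mean = 171 / 53 = 3.2264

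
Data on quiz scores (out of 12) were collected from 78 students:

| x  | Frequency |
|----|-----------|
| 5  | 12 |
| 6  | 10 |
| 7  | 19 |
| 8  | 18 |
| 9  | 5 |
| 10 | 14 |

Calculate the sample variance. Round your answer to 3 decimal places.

Values: 5, 6, 7, 8, 9, 10
n = 78, Σfx = 582, mean = 7.4615
Σfx² = 4548
Σf(x − x̄)² = Σfx² − (Σfx)²/n = 4548 − 582²/78 = 205.3846
Sample variance = 205.3846 / 77 = 2.6673

2.667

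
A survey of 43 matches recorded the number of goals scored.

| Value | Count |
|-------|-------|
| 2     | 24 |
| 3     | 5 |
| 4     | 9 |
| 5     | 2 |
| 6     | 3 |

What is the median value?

2

Cumulative frequencies: 24, 29, 38, 40, 43
n = 43, so the median is the value in position (n+1)/2 = 22.
Position 22 falls at value 2.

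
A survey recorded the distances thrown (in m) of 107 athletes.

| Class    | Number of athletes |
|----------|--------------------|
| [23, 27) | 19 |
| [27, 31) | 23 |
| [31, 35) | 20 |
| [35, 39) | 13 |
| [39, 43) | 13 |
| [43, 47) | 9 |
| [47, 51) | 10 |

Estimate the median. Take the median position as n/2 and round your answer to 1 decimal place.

33.3

Cumulative frequencies: 19, 42, 62, 75, 88, 97, 107
n = 107; position = n/2 = 53.5.
This falls in the class [31, 35): L = 31, F = 42, f = 20, h = 4.
Median ≈ 31 + ((53.5 − 42) / 20) × 4 = 33.3000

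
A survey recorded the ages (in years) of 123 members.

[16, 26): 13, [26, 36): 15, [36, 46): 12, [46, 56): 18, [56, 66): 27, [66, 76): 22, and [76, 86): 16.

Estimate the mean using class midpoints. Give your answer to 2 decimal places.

54.09

Midpoints: 21, 31, 41, 51, 61, 71, 81
Σfm = 13×21 + 15×31 + 12×41 + 18×51 + 27×61 + 22×71 + 16×81 = 6653
n = Σf = 123
Mean = 6653 / 123 = 54.0894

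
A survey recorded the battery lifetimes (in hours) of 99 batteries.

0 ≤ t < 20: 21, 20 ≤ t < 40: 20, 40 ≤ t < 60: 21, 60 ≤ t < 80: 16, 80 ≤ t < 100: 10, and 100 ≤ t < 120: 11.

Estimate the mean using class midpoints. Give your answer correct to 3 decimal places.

Midpoints: 10, 30, 50, 70, 90, 110
Σfm = 21×10 + 20×30 + 21×50 + 16×70 + 10×90 + 11×110 = 5090
n = Σf = 99
Mean = 5090 / 99 = 51.4141

51.414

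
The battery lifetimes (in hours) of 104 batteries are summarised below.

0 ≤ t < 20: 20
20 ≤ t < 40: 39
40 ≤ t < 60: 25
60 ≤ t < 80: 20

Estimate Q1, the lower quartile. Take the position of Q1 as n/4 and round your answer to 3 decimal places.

Cumulative frequencies: 20, 59, 84, 104
n = 104; position = n/4 = 26.
This falls in the class 20 ≤ t < 40: L = 20, F = 20, f = 39, h = 20.
Lower quartile ≈ 20 + ((26 − 20) / 39) × 20 = 23.0769

23.077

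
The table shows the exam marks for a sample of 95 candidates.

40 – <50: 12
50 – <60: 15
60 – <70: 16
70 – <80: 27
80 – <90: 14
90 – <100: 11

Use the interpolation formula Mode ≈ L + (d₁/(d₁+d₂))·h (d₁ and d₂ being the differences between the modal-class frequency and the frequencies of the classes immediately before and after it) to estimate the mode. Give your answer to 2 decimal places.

74.58

Modal class: 70 – <80 (highest frequency 27).
d₁ = 27 − 16 = 11, d₂ = 27 − 14 = 13
Mode ≈ 70 + (11/(11+13)) × 10 = 70 + 4.5833 = 74.5833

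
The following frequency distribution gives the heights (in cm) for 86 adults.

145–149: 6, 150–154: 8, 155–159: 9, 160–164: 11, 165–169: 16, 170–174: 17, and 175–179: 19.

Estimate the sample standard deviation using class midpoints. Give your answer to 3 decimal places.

9.430

Midpoints: 147, 152, 157, 162, 167, 172, 177
n = 86, Σfm = 14252, mean = 165.7209
Σfm² = 2369414
Σf(m − x̄)² = Σfm² − (Σfm)²/n = 2369414 − 14252²/86 = 7559.3023
Sample variance = 7559.3023 / 85 = 88.9330
Standard deviation = √88.9330 = 9.4304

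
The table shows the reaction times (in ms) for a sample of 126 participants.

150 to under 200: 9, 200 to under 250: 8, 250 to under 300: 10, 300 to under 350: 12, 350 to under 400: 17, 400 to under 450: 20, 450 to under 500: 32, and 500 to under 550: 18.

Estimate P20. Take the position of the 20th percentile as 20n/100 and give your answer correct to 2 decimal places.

291.00

Cumulative frequencies: 9, 17, 27, 39, 56, 76, 108, 126
n = 126; position = 20n/100 = 25.2.
This falls in the class 250 to under 300: L = 250, F = 17, f = 10, h = 50.
20th percentile ≈ 250 + ((25.2 − 17) / 10) × 50 = 291.0000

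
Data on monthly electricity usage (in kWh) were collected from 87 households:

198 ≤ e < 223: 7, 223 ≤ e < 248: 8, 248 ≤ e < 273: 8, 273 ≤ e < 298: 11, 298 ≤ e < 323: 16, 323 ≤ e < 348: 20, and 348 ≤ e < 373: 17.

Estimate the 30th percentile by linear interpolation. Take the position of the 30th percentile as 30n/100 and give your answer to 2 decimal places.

Cumulative frequencies: 7, 15, 23, 34, 50, 70, 87
n = 87; position = 30n/100 = 26.1.
This falls in the class 273 ≤ e < 298: L = 273, F = 23, f = 11, h = 25.
30th percentile ≈ 273 + ((26.1 − 23) / 11) × 25 = 280.0455

280.05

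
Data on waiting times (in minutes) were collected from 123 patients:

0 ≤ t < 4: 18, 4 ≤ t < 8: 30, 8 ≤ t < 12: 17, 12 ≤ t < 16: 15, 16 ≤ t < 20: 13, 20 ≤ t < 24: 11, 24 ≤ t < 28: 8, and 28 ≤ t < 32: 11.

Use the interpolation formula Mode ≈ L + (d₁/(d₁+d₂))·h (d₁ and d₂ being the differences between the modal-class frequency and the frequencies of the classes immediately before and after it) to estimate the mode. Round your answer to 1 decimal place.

Modal class: 4 ≤ t < 8 (highest frequency 30).
d₁ = 30 − 18 = 12, d₂ = 30 − 17 = 13
Mode ≈ 4 + (12/(12+13)) × 4 = 4 + 1.9200 = 5.9200

5.9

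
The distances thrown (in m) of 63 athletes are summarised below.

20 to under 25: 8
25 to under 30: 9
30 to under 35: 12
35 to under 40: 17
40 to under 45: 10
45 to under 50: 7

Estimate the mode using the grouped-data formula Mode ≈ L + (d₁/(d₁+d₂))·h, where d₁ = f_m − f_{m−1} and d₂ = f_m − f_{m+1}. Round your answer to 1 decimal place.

Modal class: 35 to under 40 (highest frequency 17).
d₁ = 17 − 12 = 5, d₂ = 17 − 10 = 7
Mode ≈ 35 + (5/(5+7)) × 5 = 35 + 2.0833 = 37.0833

37.1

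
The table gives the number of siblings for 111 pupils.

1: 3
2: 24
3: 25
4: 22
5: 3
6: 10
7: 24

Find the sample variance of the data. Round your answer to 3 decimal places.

3.686

Values: 1, 2, 3, 4, 5, 6, 7
n = 111, Σfx = 457, mean = 4.1171
Σfx² = 2287
Σf(x − x̄)² = Σfx² − (Σfx)²/n = 2287 − 457²/111 = 405.4775
Sample variance = 405.4775 / 110 = 3.6862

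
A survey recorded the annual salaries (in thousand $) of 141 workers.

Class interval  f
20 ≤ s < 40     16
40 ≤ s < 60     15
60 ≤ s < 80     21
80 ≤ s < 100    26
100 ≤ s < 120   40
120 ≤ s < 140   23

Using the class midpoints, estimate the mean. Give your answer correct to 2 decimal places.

Midpoints: 30, 50, 70, 90, 110, 130
Σfm = 16×30 + 15×50 + 21×70 + 26×90 + 40×110 + 23×130 = 12430
n = Σf = 141
Mean = 12430 / 141 = 88.1560

88.16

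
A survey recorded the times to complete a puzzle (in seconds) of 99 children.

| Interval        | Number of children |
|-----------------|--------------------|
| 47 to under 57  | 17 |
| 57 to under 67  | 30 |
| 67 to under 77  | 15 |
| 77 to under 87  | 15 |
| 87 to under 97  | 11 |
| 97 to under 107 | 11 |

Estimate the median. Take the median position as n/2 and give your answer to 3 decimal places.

68.667

Cumulative frequencies: 17, 47, 62, 77, 88, 99
n = 99; position = n/2 = 49.5.
This falls in the class 67 to under 77: L = 67, F = 47, f = 15, h = 10.
Median ≈ 67 + ((49.5 − 47) / 15) × 10 = 68.6667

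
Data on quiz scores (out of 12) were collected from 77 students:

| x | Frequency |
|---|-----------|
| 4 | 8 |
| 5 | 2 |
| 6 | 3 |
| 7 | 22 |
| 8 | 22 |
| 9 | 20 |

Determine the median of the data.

Cumulative frequencies: 8, 10, 13, 35, 57, 77
n = 77, so the median is the value in position (n+1)/2 = 39.
Position 39 falls at value 8.

8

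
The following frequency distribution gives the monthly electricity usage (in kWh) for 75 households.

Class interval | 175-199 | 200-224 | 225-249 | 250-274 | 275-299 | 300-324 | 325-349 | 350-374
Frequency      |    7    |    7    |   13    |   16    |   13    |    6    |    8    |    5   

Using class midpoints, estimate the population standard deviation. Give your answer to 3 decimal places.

48.915

Midpoints: 187, 212, 237, 262, 287, 312, 337, 362
n = 75, Σfm = 20175, mean = 269.0000
Σfm² = 5606525
Σf(m − x̄)² = Σfm² − (Σfm)²/n = 5606525 − 20175²/75 = 179450.0000
Population variance = 179450.0000 / 75 = 2392.6667
Standard deviation = √2392.6667 = 48.9149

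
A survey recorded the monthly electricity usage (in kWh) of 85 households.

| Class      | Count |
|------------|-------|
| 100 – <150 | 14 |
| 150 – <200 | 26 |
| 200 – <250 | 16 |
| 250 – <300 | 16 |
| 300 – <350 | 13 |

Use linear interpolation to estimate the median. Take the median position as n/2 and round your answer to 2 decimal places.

207.81

Cumulative frequencies: 14, 40, 56, 72, 85
n = 85; position = n/2 = 42.5.
This falls in the class 200 – <250: L = 200, F = 40, f = 16, h = 50.
Median ≈ 200 + ((42.5 − 40) / 16) × 50 = 207.8125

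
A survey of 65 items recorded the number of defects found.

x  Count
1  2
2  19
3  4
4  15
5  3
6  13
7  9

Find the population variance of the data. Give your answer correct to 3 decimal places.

3.585

Values: 1, 2, 3, 4, 5, 6, 7
n = 65, Σfx = 268, mean = 4.1231
Σfx² = 1338
Σf(x − x̄)² = Σfx² − (Σfx)²/n = 1338 − 268²/65 = 233.0154
Population variance = 233.0154 / 65 = 3.5849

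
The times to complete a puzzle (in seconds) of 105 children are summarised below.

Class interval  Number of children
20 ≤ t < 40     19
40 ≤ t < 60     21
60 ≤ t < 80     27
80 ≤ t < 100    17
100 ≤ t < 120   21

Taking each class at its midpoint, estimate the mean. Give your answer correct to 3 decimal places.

70.000

Midpoints: 30, 50, 70, 90, 110
Σfm = 19×30 + 21×50 + 27×70 + 17×90 + 21×110 = 7350
n = Σf = 105
Mean = 7350 / 105 = 70.0000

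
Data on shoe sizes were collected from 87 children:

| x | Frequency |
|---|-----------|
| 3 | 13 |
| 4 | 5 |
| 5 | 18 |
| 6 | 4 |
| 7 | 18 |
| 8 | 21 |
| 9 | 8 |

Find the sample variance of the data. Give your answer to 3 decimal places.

Values: 3, 4, 5, 6, 7, 8, 9
n = 87, Σfx = 539, mean = 6.1954
Σfx² = 3665
Σf(x − x̄)² = Σfx² − (Σfx)²/n = 3665 − 539²/87 = 325.6782
Sample variance = 325.6782 / 86 = 3.7870

3.787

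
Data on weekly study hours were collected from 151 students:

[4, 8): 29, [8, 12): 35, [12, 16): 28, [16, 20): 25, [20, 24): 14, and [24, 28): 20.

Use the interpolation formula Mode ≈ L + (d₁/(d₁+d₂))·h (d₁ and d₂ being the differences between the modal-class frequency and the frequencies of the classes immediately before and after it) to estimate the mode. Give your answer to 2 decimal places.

Modal class: [8, 12) (highest frequency 35).
d₁ = 35 − 29 = 6, d₂ = 35 − 28 = 7
Mode ≈ 8 + (6/(6+7)) × 4 = 8 + 1.8462 = 9.8462

9.85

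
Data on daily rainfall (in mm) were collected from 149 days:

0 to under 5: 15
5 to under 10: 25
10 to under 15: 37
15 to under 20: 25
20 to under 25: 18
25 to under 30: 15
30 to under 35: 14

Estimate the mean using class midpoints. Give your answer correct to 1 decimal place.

16.1

Midpoints: 2.5, 7.5, 12.5, 17.5, 22.5, 27.5, 32.5
Σfm = 15×2.5 + 25×7.5 + 37×12.5 + 25×17.5 + 18×22.5 + 15×27.5 + 14×32.5 = 2397.5
n = Σf = 149
Mean = 2397.5 / 149 = 16.0906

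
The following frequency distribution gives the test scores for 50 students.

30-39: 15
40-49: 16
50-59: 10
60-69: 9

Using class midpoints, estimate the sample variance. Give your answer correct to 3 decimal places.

117.592

Midpoints: 34.5, 44.5, 54.5, 64.5
n = 50, Σfm = 2355, mean = 47.1000
Σfm² = 116682.5
Σf(m − x̄)² = Σfm² − (Σfm)²/n = 116682.5 − 2355²/50 = 5762.0000
Sample variance = 5762.0000 / 49 = 117.5918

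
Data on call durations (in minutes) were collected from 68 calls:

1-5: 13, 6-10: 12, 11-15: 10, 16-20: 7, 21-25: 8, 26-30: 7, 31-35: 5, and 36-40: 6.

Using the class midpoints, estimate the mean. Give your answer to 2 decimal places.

17.12

Midpoints: 3, 8, 13, 18, 23, 28, 33, 38
Σfm = 13×3 + 12×8 + 10×13 + 7×18 + 8×23 + 7×28 + 5×33 + 6×38 = 1164
n = Σf = 68
Mean = 1164 / 68 = 17.1176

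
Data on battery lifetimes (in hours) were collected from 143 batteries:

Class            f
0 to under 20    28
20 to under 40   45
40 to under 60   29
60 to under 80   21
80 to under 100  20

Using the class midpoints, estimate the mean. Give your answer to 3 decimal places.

Midpoints: 10, 30, 50, 70, 90
Σfm = 28×10 + 45×30 + 29×50 + 21×70 + 20×90 = 6350
n = Σf = 143
Mean = 6350 / 143 = 44.4056

44.406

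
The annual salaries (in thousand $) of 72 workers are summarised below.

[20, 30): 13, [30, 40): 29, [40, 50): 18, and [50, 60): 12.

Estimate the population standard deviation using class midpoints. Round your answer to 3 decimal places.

9.669

Midpoints: 25, 35, 45, 55
n = 72, Σfm = 2810, mean = 39.0278
Σfm² = 116400
Σf(m − x̄)² = Σfm² − (Σfm)²/n = 116400 − 2810²/72 = 6731.9444
Population variance = 6731.9444 / 72 = 93.4992
Standard deviation = √93.4992 = 9.6695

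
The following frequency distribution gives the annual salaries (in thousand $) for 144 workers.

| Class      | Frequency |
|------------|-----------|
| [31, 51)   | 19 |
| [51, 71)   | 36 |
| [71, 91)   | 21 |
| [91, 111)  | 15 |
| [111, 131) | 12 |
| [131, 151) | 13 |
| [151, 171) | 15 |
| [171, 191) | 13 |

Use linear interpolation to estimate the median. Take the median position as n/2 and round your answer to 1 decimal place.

87.2

Cumulative frequencies: 19, 55, 76, 91, 103, 116, 131, 144
n = 144; position = n/2 = 72.
This falls in the class [71, 91): L = 71, F = 55, f = 21, h = 20.
Median ≈ 71 + ((72 − 55) / 21) × 20 = 87.1905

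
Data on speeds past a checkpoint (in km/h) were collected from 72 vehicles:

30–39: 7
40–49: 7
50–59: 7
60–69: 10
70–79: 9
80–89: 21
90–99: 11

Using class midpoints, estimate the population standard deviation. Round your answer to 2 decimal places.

19.20

Midpoints: 34.5, 44.5, 54.5, 64.5, 74.5, 84.5, 94.5
n = 72, Σfm = 5064, mean = 70.3333
Σfm² = 382718
Σf(m − x̄)² = Σfm² − (Σfm)²/n = 382718 − 5064²/72 = 26550.0000
Population variance = 26550.0000 / 72 = 368.7500
Standard deviation = √368.7500 = 19.2029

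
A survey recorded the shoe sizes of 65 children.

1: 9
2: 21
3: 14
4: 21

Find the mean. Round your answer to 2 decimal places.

2.72

Values: 1, 2, 3, 4
Σfx = 9×1 + 21×2 + 14×3 + 21×4 = 177
n = Σf = 65
Mean = 177 / 65 = 2.7231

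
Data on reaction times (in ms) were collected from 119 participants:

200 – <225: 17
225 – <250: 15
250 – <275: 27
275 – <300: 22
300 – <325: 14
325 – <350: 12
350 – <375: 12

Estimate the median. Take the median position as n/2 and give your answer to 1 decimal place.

Cumulative frequencies: 17, 32, 59, 81, 95, 107, 119
n = 119; position = n/2 = 59.5.
This falls in the class 275 – <300: L = 275, F = 59, f = 22, h = 25.
Median ≈ 275 + ((59.5 − 59) / 22) × 25 = 275.5682

275.6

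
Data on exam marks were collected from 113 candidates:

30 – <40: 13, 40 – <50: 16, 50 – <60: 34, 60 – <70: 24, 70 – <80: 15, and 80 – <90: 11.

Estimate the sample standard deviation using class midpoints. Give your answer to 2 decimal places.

Midpoints: 35, 45, 55, 65, 75, 85
n = 113, Σfm = 6665, mean = 58.9823
Σfm² = 416425
Σf(m − x̄)² = Σfm² − (Σfm)²/n = 416425 − 6665²/113 = 23307.9646
Sample variance = 23307.9646 / 112 = 208.1068
Standard deviation = √208.1068 = 14.4259

14.43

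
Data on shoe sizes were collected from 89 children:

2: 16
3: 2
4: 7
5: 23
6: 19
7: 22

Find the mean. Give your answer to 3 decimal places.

Values: 2, 3, 4, 5, 6, 7
Σfx = 16×2 + 2×3 + 7×4 + 23×5 + 19×6 + 22×7 = 449
n = Σf = 89
Mean = 449 / 89 = 5.0449

5.045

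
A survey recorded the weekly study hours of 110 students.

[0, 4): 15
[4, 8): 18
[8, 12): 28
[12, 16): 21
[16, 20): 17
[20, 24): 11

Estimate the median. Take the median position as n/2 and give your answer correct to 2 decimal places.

Cumulative frequencies: 15, 33, 61, 82, 99, 110
n = 110; position = n/2 = 55.
This falls in the class [8, 12): L = 8, F = 33, f = 28, h = 4.
Median ≈ 8 + ((55 − 33) / 28) × 4 = 11.1429

11.14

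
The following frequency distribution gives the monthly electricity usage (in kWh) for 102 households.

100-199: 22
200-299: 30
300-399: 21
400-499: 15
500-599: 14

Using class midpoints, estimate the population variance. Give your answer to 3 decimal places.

17605.729

Midpoints: 149.5, 249.5, 349.5, 449.5, 549.5
n = 102, Σfm = 32549, mean = 319.1078
Σfm² = 12182425.5
Σf(m − x̄)² = Σfm² − (Σfm)²/n = 12182425.5 − 32549²/102 = 1795784.3137
Population variance = 1795784.3137 / 102 = 17605.7286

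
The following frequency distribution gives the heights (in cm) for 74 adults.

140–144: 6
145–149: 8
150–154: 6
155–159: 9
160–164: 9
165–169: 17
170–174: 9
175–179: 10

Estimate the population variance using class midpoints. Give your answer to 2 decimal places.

116.14

Midpoints: 142, 147, 152, 157, 162, 167, 172, 177
n = 74, Σfm = 11968, mean = 161.7297
Σfm² = 1944176
Σf(m − x̄)² = Σfm² − (Σfm)²/n = 1944176 − 11968²/74 = 8594.5946
Population variance = 8594.5946 / 74 = 116.1432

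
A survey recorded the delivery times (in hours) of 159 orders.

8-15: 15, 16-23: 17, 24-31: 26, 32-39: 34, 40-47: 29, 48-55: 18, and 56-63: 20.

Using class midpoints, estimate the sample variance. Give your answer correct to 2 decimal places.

205.56

Midpoints: 11.5, 19.5, 27.5, 35.5, 43.5, 51.5, 59.5
n = 159, Σfm = 5804.5, mean = 36.5063
Σfm² = 244379.75
Σf(m − x̄)² = Σfm² − (Σfm)²/n = 244379.75 − 5804.5²/159 = 32478.9937
Sample variance = 32478.9937 / 158 = 205.5633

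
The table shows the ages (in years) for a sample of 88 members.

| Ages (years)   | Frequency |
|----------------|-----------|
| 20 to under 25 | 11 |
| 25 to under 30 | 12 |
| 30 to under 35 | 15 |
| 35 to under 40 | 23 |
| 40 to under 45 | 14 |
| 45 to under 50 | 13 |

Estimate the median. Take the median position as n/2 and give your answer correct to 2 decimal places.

Cumulative frequencies: 11, 23, 38, 61, 75, 88
n = 88; position = n/2 = 44.
This falls in the class 35 to under 40: L = 35, F = 38, f = 23, h = 5.
Median ≈ 35 + ((44 − 38) / 23) × 5 = 36.3043

36.30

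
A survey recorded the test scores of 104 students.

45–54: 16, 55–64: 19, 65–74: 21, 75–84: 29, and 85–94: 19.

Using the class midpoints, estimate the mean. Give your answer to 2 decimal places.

Midpoints: 49.5, 59.5, 69.5, 79.5, 89.5
Σfm = 16×49.5 + 19×59.5 + 21×69.5 + 29×79.5 + 19×89.5 = 7388
n = Σf = 104
Mean = 7388 / 104 = 71.0385

71.04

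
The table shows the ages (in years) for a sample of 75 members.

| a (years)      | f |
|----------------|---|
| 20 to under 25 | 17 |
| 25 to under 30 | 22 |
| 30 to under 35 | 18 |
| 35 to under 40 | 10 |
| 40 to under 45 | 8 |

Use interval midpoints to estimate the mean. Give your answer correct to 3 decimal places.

30.500

Midpoints: 22.5, 27.5, 32.5, 37.5, 42.5
Σfm = 17×22.5 + 22×27.5 + 18×32.5 + 10×37.5 + 8×42.5 = 2287.5
n = Σf = 75
Mean = 2287.5 / 75 = 30.5000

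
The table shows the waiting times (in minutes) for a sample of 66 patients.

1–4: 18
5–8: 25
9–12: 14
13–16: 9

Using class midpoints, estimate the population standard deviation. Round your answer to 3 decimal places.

3.971

Midpoints: 2.5, 6.5, 10.5, 14.5
n = 66, Σfm = 485, mean = 7.3485
Σfm² = 4604.5
Σf(m − x̄)² = Σfm² − (Σfm)²/n = 4604.5 − 485²/66 = 1040.4848
Population variance = 1040.4848 / 66 = 15.7649
Standard deviation = √15.7649 = 3.9705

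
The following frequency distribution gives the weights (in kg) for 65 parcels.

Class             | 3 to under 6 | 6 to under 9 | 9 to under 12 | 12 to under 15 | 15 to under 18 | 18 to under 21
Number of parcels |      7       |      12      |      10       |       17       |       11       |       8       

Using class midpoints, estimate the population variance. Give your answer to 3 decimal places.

Midpoints: 4.5, 7.5, 10.5, 13.5, 16.5, 19.5
n = 65, Σfm = 793.5, mean = 12.2077
Σfm² = 11054.25
Σf(m − x̄)² = Σfm² − (Σfm)²/n = 11054.25 − 793.5²/65 = 1367.4462
Population variance = 1367.4462 / 65 = 21.0376

21.038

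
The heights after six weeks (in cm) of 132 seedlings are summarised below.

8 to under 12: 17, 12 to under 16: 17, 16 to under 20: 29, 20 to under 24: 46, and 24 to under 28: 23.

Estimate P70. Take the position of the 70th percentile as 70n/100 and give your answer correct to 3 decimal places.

Cumulative frequencies: 17, 34, 63, 109, 132
n = 132; position = 70n/100 = 92.4.
This falls in the class 20 to under 24: L = 20, F = 63, f = 46, h = 4.
70th percentile ≈ 20 + ((92.4 − 63) / 46) × 4 = 22.5565

22.557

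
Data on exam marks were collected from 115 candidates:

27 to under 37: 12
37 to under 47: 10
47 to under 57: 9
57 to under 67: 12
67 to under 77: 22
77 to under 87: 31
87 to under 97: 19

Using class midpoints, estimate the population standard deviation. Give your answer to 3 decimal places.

Midpoints: 32, 42, 52, 62, 72, 82, 92
n = 115, Σfm = 7890, mean = 68.6087
Σfm² = 583700
Σf(m − x̄)² = Σfm² − (Σfm)²/n = 583700 − 7890²/115 = 42377.3913
Population variance = 42377.3913 / 115 = 368.4991
Standard deviation = √368.4991 = 19.1963

19.196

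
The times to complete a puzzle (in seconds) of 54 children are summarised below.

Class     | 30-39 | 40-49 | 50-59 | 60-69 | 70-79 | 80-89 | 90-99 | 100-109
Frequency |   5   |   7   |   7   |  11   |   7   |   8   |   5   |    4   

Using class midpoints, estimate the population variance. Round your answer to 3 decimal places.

Midpoints: 34.5, 44.5, 54.5, 64.5, 74.5, 84.5, 94.5, 104.5
n = 54, Σfm = 3663, mean = 67.8333
Σfm² = 270673.5
Σf(m − x̄)² = Σfm² − (Σfm)²/n = 270673.5 − 3663²/54 = 22200.0000
Population variance = 22200.0000 / 54 = 411.1111

411.111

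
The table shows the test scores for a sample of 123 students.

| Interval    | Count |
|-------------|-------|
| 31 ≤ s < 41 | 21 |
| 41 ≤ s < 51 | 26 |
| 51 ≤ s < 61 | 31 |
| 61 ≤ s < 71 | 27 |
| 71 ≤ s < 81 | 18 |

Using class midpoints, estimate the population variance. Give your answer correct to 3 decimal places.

Midpoints: 36, 46, 56, 66, 76
n = 123, Σfm = 6838, mean = 55.5935
Σfm² = 401028
Σf(m − x̄)² = Σfm² − (Σfm)²/n = 401028 − 6838²/123 = 20879.6748
Population variance = 20879.6748 / 123 = 169.7535

169.753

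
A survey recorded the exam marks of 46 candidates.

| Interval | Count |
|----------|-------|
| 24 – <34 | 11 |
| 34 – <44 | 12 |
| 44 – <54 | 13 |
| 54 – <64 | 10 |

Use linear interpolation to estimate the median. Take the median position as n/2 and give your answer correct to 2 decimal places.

Cumulative frequencies: 11, 23, 36, 46
n = 46; position = n/2 = 23.
This falls in the class 34 – <44: L = 34, F = 11, f = 12, h = 10.
Median ≈ 34 + ((23 − 11) / 12) × 10 = 44.0000

44.00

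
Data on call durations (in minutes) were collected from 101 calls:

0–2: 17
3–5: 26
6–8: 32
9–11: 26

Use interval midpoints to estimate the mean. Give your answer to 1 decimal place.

6.0

Midpoints: 1, 4, 7, 10
Σfm = 17×1 + 26×4 + 32×7 + 26×10 = 605
n = Σf = 101
Mean = 605 / 101 = 5.9901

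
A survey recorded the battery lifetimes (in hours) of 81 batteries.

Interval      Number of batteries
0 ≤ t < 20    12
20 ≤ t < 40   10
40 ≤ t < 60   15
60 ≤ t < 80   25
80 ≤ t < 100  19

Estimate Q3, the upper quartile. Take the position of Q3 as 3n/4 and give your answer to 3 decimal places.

79.000

Cumulative frequencies: 12, 22, 37, 62, 81
n = 81; position = 3n/4 = 60.75.
This falls in the class 60 ≤ t < 80: L = 60, F = 37, f = 25, h = 20.
Upper quartile ≈ 60 + ((60.75 − 37) / 25) × 20 = 79.0000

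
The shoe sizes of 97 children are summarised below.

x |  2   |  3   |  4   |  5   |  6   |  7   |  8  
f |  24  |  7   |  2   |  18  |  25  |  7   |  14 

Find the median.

Cumulative frequencies: 24, 31, 33, 51, 76, 83, 97
n = 97, so the median is the value in position (n+1)/2 = 49.
Position 49 falls at value 5.

5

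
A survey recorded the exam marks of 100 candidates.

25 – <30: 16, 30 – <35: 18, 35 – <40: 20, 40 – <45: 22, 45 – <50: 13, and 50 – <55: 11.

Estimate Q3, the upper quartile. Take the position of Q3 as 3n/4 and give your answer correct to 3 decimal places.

44.773

Cumulative frequencies: 16, 34, 54, 76, 89, 100
n = 100; position = 3n/4 = 75.
This falls in the class 40 – <45: L = 40, F = 54, f = 22, h = 5.
Upper quartile ≈ 40 + ((75 − 54) / 22) × 5 = 44.7727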